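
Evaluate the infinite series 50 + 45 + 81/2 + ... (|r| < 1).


S∞ = a₁/(1-r) = 50/(1 - 9/10)
= 50/(1/10)
= 500

S∞ = 500


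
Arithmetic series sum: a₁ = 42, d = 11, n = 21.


aₙ = 42 + (21-1)×11 = 262
Sₙ = n(a₁+aₙ)/2 = 21×(42+262)/2
= 21×304/2 = 3192

S_21 = 3192


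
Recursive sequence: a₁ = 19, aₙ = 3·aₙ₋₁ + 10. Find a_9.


Computing step by step:
a_1 = 19
a_2 = 67
a_3 = 211
a_4 = 643
a_5 = 1939
a_6 = 5827
a_7 = 17491
a_8 = 52483
a_9 = 157459


a_9 = 157459


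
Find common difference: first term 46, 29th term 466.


d = (aₙ - a₁)/(n-1)
= (466 - 46)/(29-1)
= 420/28 = 15

d = 15


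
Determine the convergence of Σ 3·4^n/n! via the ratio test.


aₙ = 3·4^n/n!
a_{n+1}/aₙ = 4^(n+1)/(n+1)! × n!/4^n  (constant 3 cancels)
= 4/(n+1)
L = lim(n→∞) 4/(n+1) = 0
L < 1 → series CONVERGES

Converges (ratio test: L = 0 < 1)


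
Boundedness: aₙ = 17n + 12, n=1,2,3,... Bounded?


aₙ = 17n + 12 → as n→∞, aₙ→∞
No finite upper bound exists
The sequence is UNBOUNDED

Unbounded (aₙ → ∞ as n → ∞)


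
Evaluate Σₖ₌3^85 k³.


Σₖ₌3^85 k³ = [85·86/2]² − [2·3/2]²
= 13359025 − 9 = 13359016

Σk³ = 13359016


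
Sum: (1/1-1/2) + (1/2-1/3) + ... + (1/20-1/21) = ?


Telescoping: adjacent terms cancel.
= 1/1 - 1/21
= 1 - 1/21 = 20/21

Sum = 20/21


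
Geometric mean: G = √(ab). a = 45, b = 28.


GM = √(45×28) = √1260 = 35.4965

GM = 35.4965


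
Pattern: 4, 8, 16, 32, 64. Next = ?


Pattern: powers of 2: 2ⁿ
Terms: 4, 8, 16, 32, 64
Next term = 128

Next term = 128


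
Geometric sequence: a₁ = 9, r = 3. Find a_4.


aₙ = a₁·r^(n-1)
= 9×3^3
= 9×27
= 243

a_4 = 243


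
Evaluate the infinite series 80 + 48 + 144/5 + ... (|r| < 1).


S∞ = a₁/(1-r) = 80/(1 - 3/5)
= 80/(2/5)
= 200

S∞ = 200


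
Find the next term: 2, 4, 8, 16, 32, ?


Pattern: powers of 2: 2ⁿ
Terms: 2, 4, 8, 16, 32
Next term = 64

Next term = 64


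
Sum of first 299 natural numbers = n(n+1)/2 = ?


n(n+1)/2 = 299×300/2 = 89700/2 = 44850

Σk = 44850


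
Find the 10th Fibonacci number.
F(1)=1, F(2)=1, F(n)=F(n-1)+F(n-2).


Fibonacci sequence: 1, 1, 2, 3, 5, 8, 13, 21, 34, 55
F(10) = 55

F(10) = 55


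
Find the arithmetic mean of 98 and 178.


AM = (98 + 178)/2 = 276/2 = 138

AM = 138


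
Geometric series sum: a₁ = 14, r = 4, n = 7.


Sₙ = 14×(4^7 - 1)/(4 - 1)
= 14×(16384 - 1)/3
= 14×16383/3
= 76454

S_7 = 76454


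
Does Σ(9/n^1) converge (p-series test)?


p-series test: Σ c/n^p converges if p > 1, diverges if p ≤ 1 (constant c > 0 doesn't affect convergence).
p = 1
1 ≤ 1 → DIVERGES

Diverges (p = 1 ≤ 1)


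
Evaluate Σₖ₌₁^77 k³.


n(n+1)/2 = 77×78/2 = 3003
Σk³ = 3003² = 9018009

Σk³ = 9018009


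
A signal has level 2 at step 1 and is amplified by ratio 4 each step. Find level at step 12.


aₙ = a₁·r^(n-1)
= 2×4^11
= 2×4194304
= 8388608

a_12 = 8388608


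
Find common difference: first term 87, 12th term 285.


d = (aₙ - a₁)/(n-1)
= (285 - 87)/(12-1)
= 198/11 = 18

d = 18


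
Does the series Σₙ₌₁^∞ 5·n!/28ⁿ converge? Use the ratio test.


aₙ = 5·n!/28^n
a_{n+1}/aₙ = (n+1)!/28^(n+1) × 28^n/n!  (constant 5 cancels)
= (n+1)/28
L = lim(n→∞) (n+1)/28 = ∞
L > 1 → series DIVERGES

Diverges (ratio test: L = ∞ > 1)


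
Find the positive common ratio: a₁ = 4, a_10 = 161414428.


r^(n-1) = aₙ/a₁
r^9 = 161414428/4 = 40353607
r = 40353607^(1/9)
= 7

r = 7


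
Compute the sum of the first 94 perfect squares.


n = 94
n(n+1)(2n+1)/6 = 94×95×189/6
= 1687770/6 = 281295

Σk² = 281295


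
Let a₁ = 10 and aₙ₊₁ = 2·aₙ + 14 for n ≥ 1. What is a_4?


Computing step by step:
a_1 = 10
a_2 = 34
a_3 = 82
a_4 = 178


a_4 = 178


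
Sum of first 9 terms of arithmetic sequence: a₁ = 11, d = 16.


aₙ = 11 + (9-1)×16 = 139
Sₙ = n(a₁+aₙ)/2 = 9×(11+139)/2
= 9×150/2 = 675

S_9 = 675


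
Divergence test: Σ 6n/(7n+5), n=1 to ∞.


lim(n→∞) 6n/(7n+5) = 6/7 = 6/7  (divide numerator and denominator by n)
lim aₙ = 6/7 ≠ 0 → series DIVERGES

Diverges (lim aₙ = 6/7 ≠ 0)


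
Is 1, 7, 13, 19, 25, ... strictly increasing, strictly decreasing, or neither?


Differences: 6, 6, 6, 6
All differences > 0 → strictly INCREASING

Monotonically increasing


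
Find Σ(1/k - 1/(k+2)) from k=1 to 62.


Telescoping with gap 2: two head and two tail terms survive.
= (1 + 1/2) - (1/63 + 1/64)
= 3/2 - 1/63 - 1/64 = 5921/4032

Sum = 5921/4032


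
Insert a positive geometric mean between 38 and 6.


GM = √(38×6) = √228 = 15.0997

GM = 15.0997


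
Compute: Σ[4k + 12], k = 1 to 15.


Σ(4k+12) = 4·Σk + 12·n
= 4·120 + 12·15
= 480 + 180 = 660

Σ = 660


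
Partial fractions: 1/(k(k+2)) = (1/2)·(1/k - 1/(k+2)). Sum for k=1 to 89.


1/(k(k+2)) = (1/2)·(1/k - 1/(k+2)) (partial fractions)
Telescoping: Σ = (1/2)·(1 + 1/2 - 1/90 - 1/91) = 3026/4095

Sum = 3026/4095


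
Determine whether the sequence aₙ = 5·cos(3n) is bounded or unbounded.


For all n, -1 ≤ cos(3n) ≤ 1, so -5 ≤ 5·cos(3n) ≤ 5
Lower bound: -5, Upper bound: 5
The sequence IS bounded

Bounded (-5 ≤ aₙ ≤ 5)


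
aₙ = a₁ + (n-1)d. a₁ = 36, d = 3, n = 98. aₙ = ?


aₙ = a₁ + (n-1)d
= 36 + (98-1)×3
= 36 + 291
= 327

a_98 = 327


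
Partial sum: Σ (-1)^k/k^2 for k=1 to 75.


S = -1 + 1/4 - 1/9 + 1/16 - 1/25 + 1/36 - 1/49 + 1/64 ± ...
= -0.8226
(Full series converges to -π²/12 ≈ -0.8225)

S_75 = -0.8226


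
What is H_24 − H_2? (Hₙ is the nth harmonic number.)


Σₖ₌3^24 1/k = 1/3 + 1/4 + 1/5 + ... + 1/24
= 812400067/356948592
≈ 2.276

Sum = 812400067/356948592 ≈ 2.276


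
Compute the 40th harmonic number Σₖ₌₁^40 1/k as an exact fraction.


H_40 = 1/1 + 1/2 + 1/3 + ... + 1/40
= 2078178381193813/485721041551200
≈ 4.2785

H_40 = 2078178381193813/485721041551200 ≈ 4.2785


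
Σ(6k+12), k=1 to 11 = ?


Σ(6k+12) = 6·Σk + 12·n
= 6·66 + 12·11
= 396 + 132 = 528

Σ = 528


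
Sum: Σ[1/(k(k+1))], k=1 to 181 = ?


1/(k(k+1)) = 1/k - 1/(k+1) (partial fractions)
Telescoping: Σ = 1 - 1/182 = 181/182

Sum = 181/182


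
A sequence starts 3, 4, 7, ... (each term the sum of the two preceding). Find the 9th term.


Computing iteratively: 3, 4, 7, 11, 18, 29, 47, 76, 123
a_9 = 123

a_9 = 123


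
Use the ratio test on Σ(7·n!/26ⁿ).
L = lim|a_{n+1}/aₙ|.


aₙ = 7·n!/26^n
a_{n+1}/aₙ = (n+1)!/26^(n+1) × 26^n/n!  (constant 7 cancels)
= (n+1)/26
L = lim(n→∞) (n+1)/26 = ∞
L > 1 → series DIVERGES

Diverges (ratio test: L = ∞ > 1)


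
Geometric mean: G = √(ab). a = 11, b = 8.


GM = √(11×8) = √88 = 9.3808

GM = 9.3808


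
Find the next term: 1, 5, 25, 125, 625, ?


Pattern: geometric (r=5)
Terms: 1, 5, 25, 125, 625
Next term = 3125

Next term = 3125


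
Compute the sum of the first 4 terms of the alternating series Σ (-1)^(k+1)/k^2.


S = 1 - 1/4 + 1/9 - 1/16
= 0.7986
(Full series converges to +π²/12 ≈ +0.8225)

S_4 = 0.7986


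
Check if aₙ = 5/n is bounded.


a₁ = 5, a₂ = 5/2, a₃ = 5/3, ...
0 < aₙ ≤ 5 for all n ≥ 1
Lower bound: 0, Upper bound: 5
The sequence IS bounded

Bounded (0 < aₙ ≤ 5)


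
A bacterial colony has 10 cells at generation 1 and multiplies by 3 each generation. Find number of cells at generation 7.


aₙ = a₁·r^(n-1)
= 10×3^6
= 10×729
= 7290

a_7 = 7290


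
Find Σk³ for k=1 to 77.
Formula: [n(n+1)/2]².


n(n+1)/2 = 77×78/2 = 3003
Σk³ = 3003² = 9018009

Σk³ = 9018009


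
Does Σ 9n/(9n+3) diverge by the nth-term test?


lim(n→∞) 9n/(9n+3) = 9/9 = 1  (divide numerator and denominator by n)
lim aₙ = 1 ≠ 0 → series DIVERGES

Diverges (lim aₙ = 1 ≠ 0)


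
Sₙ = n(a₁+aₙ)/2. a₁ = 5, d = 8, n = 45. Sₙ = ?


aₙ = 5 + (45-1)×8 = 357
Sₙ = n(a₁+aₙ)/2 = 45×(5+357)/2
= 45×362/2 = 8145

S_45 = 8145


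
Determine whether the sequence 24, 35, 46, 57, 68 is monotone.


Differences: 11, 11, 11, 11
All differences > 0 → strictly INCREASING

Monotonically increasing


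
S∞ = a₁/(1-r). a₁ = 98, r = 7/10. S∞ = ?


S∞ = a₁/(1-r) = 98/(1 - 7/10)
= 98/(3/10)
= 980/3

S∞ = 980/3


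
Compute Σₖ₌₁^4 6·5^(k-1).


Sₙ = 6×(5^4 - 1)/(5 - 1)
= 6×(625 - 1)/4
= 6×624/4
= 936

S_4 = 936


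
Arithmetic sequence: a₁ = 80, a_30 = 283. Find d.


d = (aₙ - a₁)/(n-1)
= (283 - 80)/(30-1)
= 203/29 = 7

d = 7


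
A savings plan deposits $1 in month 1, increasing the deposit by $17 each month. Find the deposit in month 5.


aₙ = a₁ + (n-1)d
= 1 + (5-1)×17
= 1 + 68
= 69

a_5 = 69


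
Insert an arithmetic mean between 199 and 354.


AM = (199 + 354)/2 = 553/2 = 276.5

AM = 276.5


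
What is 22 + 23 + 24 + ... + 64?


Σₖ₌22^64 k = Σₖ₌₁^64 k − Σₖ₌₁^21 k
= 64·65/2 − 21·22/2
= 2080 − 231 = 1849

Σk = 1849


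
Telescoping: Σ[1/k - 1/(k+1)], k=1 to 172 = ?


Telescoping: adjacent terms cancel.
= 1/1 - 1/173
= 1 - 1/173 = 172/173

Sum = 172/173


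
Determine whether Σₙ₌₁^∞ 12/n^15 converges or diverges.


p-series test: Σ c/n^p converges if p > 1, diverges if p ≤ 1 (constant c > 0 doesn't affect convergence).
p = 15
15 > 1 → CONVERGES

Converges (p = 15 > 1)


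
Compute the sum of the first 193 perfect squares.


n = 193
n(n+1)(2n+1)/6 = 193×194×387/6
= 14490054/6 = 2415009

Σk² = 2415009


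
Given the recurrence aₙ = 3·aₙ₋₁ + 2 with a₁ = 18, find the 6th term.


Computing step by step:
a_1 = 18
a_2 = 56
a_3 = 170
a_4 = 512
a_5 = 1538
a_6 = 4616


a_6 = 4616


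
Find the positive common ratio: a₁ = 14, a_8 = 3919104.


r^(n-1) = aₙ/a₁
r^7 = 3919104/14 = 279936
r = 279936^(1/7)
= 6

r = 6


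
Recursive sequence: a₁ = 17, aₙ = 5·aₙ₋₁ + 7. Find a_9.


Computing step by step:
a_1 = 17
a_2 = 92
a_3 = 467
a_4 = 2342
a_5 = 11717
a_6 = 58592
a_7 = 292967
a_8 = 1464842
a_9 = 7324217


a_9 = 7324217


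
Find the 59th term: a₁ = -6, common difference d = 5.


aₙ = a₁ + (n-1)d
= -6 + (59-1)×5
= -6 + 290
= 284

a_59 = 284


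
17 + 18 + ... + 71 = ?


Σₖ₌17^71 k = Σₖ₌₁^71 k − Σₖ₌₁^16 k
= 71·72/2 − 16·17/2
= 2556 − 136 = 2420

Σk = 2420


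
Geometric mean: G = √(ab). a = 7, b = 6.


GM = √(7×6) = √42 = 6.4807

GM = 6.4807


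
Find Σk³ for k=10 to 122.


Σₖ₌10^122 k³ = [122·123/2]² − [9·10/2]²
= 56295009 − 2025 = 56292984

Σk³ = 56292984


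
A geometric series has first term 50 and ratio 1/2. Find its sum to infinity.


S∞ = a₁/(1-r) = 50/(1 - 1/2)
= 50/(1/2)
= 100

S∞ = 100


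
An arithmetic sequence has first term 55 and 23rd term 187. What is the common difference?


d = (aₙ - a₁)/(n-1)
= (187 - 55)/(23-1)
= 132/22 = 6

d = 6


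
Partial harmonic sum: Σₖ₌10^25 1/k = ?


Σₖ₌10^25 1/k = 1/10 + 1/11 + 1/12 + ... + 1/25
= 26422849771/26771144400
≈ 0.987

Sum = 26422849771/26771144400 ≈ 0.987


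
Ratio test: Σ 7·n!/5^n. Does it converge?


aₙ = 7·n!/5^n
a_{n+1}/aₙ = (n+1)!/5^(n+1) × 5^n/n!  (constant 7 cancels)
= (n+1)/5
L = lim(n→∞) (n+1)/5 = ∞
L > 1 → series DIVERGES

Diverges (ratio test: L = ∞ > 1)


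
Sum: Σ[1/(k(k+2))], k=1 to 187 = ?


1/(k(k+2)) = (1/2)·(1/k - 1/(k+2)) (partial fractions)
Telescoping: Σ = (1/2)·(1 + 1/2 - 1/188 - 1/189) = 52921/71064

Sum = 52921/71064


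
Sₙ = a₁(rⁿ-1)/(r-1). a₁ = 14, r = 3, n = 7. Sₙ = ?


Sₙ = 14×(3^7 - 1)/(3 - 1)
= 14×(2187 - 1)/2
= 14×2186/2
= 15302

S_7 = 15302


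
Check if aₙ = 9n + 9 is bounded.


aₙ = 9n + 9 → as n→∞, aₙ→∞
No finite upper bound exists
The sequence is UNBOUNDED

Unbounded (aₙ → ∞ as n → ∞)


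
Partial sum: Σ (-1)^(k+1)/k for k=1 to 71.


S = 1 - 1/2 + 1/3 - 1/4 + 1/5 - 1/6 + 1/7 - 1/8 ± ...
= 0.7001
(Full series converges to +ln(2) ≈ +0.6931)

S_71 = 0.7001


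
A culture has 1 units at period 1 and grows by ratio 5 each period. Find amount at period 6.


aₙ = a₁·r^(n-1)
= 1×5^5
= 1×3125
= 3125

a_6 = 3125


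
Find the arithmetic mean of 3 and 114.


AM = (3 + 114)/2 = 117/2 = 58.5

AM = 58.5


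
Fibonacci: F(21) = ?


Fibonacci sequence: 1, 1, 2, 3, 5, 8, 13, 21, 34, 55, 89, ...
F(21) = 10946

F(21) = 10946


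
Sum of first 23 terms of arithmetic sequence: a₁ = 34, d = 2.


aₙ = 34 + (23-1)×2 = 78
Sₙ = n(a₁+aₙ)/2 = 23×(34+78)/2
= 23×112/2 = 1288

S_23 = 1288


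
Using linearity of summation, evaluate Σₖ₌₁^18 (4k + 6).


Σ(4k+6) = 4·Σk + 6·n
= 4·171 + 6·18
= 684 + 108 = 792

Σ = 792


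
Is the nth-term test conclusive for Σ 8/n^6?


lim(n→∞) 8/n^6 = 0
lim aₙ = 0 → nth-term test is INCONCLUSIVE
(Need other tests; this is actually a convergent p-series with p=6 > 1)

Inconclusive (lim aₙ = 0; need another test)


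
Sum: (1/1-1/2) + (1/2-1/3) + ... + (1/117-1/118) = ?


Telescoping: adjacent terms cancel.
= 1/1 - 1/118
= 1 - 1/118 = 117/118

Sum = 117/118


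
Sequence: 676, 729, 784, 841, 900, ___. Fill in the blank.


Pattern: perfect squares: n²
Terms: 676, 729, 784, 841, 900
Next term = 961

Next term = 961


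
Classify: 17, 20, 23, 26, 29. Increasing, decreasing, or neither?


Differences: 3, 3, 3, 3
All differences > 0 → strictly INCREASING

Monotonically increasing


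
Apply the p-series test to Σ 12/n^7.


p-series test: Σ c/n^p converges if p > 1, diverges if p ≤ 1 (constant c > 0 doesn't affect convergence).
p = 7
7 > 1 → CONVERGES

Converges (p = 7 > 1)


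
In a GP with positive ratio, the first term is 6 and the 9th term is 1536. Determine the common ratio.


r^(n-1) = aₙ/a₁
r^8 = 1536/6 = 256
r = 256^(1/8)
= ±2; taking r > 0 gives r = 2

r = 2


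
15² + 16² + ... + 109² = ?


Σₖ₌15^109 k² = Σₖ₌₁^109 k² − Σₖ₌₁^14 k²
= 109·110·219/6 − 14·15·29/6
= 437635 − 1015 = 436620

Σk² = 436620


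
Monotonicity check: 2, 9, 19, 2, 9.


Differences: 7, 10, -17, 7
Difference at position 1 is +7 (> 0) but position 3 is -17 (< 0) — sequence both rises and falls
→ NOT monotonic

Not monotonic


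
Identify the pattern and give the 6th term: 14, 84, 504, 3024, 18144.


Pattern: geometric (r=6)
Terms: 14, 84, 504, 3024, 18144
Next term = 108864

Next term = 108864


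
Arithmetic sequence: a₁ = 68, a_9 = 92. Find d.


d = (aₙ - a₁)/(n-1)
= (92 - 68)/(9-1)
= 24/8 = 3

d = 3


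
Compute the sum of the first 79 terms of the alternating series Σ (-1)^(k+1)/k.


S = 1 - 1/2 + 1/3 - 1/4 + 1/5 - 1/6 + 1/7 - 1/8 ± ...
= 0.6994
(Full series converges to +ln(2) ≈ +0.6931)

S_79 = 0.6994


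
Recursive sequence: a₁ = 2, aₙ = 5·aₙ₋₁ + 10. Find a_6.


Computing step by step:
a_1 = 2
a_2 = 20
a_3 = 110
a_4 = 560
a_5 = 2810
a_6 = 14060


a_6 = 14060


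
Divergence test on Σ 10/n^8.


lim(n→∞) 10/n^8 = 0
lim aₙ = 0 → nth-term test is INCONCLUSIVE
(Need other tests; this is actually a convergent p-series with p=8 > 1)

Inconclusive (lim aₙ = 0; need another test)


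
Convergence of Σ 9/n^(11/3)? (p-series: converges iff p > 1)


p-series test: Σ c/n^p converges if p > 1, diverges if p ≤ 1 (constant c > 0 doesn't affect convergence).
p = 11/3
11/3 > 1 → CONVERGES

Converges (p = 11/3 > 1)


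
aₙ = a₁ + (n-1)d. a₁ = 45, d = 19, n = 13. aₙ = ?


aₙ = a₁ + (n-1)d
= 45 + (13-1)×19
= 45 + 228
= 273

a_13 = 273


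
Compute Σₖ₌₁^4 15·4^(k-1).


Sₙ = 15×(4^4 - 1)/(4 - 1)
= 15×(256 - 1)/3
= 15×255/3
= 1275

S_4 = 1275


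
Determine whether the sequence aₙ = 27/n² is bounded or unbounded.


a₁ = 27, a₂ = 27/4, a₃ = 27/9, ...
0 < aₙ ≤ 27 for all n ≥ 1
The sequence IS bounded

Bounded (0 < aₙ ≤ 27)


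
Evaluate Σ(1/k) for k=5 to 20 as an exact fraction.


Σₖ₌5^20 1/k = 1/5 + 1/6 + 1/7 + ... + 1/20
= 23502835/15519504
≈ 1.5144

Sum = 23502835/15519504 ≈ 1.5144


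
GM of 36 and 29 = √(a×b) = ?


GM = √(36×29) = √1044 = 32.311

GM = 32.311


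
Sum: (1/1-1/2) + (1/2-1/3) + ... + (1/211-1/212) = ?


Telescoping: adjacent terms cancel.
= 1/1 - 1/212
= 1 - 1/212 = 211/212

Sum = 211/212


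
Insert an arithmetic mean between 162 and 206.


AM = (162 + 206)/2 = 368/2 = 184

AM = 184


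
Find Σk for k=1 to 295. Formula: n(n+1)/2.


n(n+1)/2 = 295×296/2 = 87320/2 = 43660

Σk = 43660


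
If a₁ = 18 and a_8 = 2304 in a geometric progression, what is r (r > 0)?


r^(n-1) = aₙ/a₁
r^7 = 2304/18 = 128
r = 128^(1/7)
= 2

r = 2


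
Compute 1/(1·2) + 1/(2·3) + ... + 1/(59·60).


1/(k(k+1)) = 1/k - 1/(k+1) (partial fractions)
Telescoping: Σ = 1 - 1/60 = 59/60

Sum = 59/60


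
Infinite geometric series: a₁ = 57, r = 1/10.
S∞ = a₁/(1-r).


S∞ = a₁/(1-r) = 57/(1 - 1/10)
= 57/(9/10)
= 190/3

S∞ = 190/3


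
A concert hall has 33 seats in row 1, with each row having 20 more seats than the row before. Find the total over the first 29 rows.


aₙ = 33 + (29-1)×20 = 593
Sₙ = n(a₁+aₙ)/2 = 29×(33+593)/2
= 29×626/2 = 9077

S_29 = 9077


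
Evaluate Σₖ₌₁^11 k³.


n(n+1)/2 = 11×12/2 = 66
Σk³ = 66² = 4356

Σk³ = 4356


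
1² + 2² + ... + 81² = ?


n = 81
n(n+1)(2n+1)/6 = 81×82×163/6
= 1082646/6 = 180441

Σk² = 180441


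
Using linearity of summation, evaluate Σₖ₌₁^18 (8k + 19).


Σ(8k+19) = 8·Σk + 19·n
= 8·171 + 19·18
= 1368 + 342 = 1710

Σ = 1710


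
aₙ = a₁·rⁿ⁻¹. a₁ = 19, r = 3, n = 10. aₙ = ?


aₙ = a₁·r^(n-1)
= 19×3^9
= 19×19683
= 373977

a_10 = 373977


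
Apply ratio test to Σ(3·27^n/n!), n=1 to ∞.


aₙ = 3·27^n/n!
a_{n+1}/aₙ = 27^(n+1)/(n+1)! × n!/27^n  (constant 3 cancels)
= 27/(n+1)
L = lim(n→∞) 27/(n+1) = 0
L < 1 → series CONVERGES

Converges (ratio test: L = 0 < 1)


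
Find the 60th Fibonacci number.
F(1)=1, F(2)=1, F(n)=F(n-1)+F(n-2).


Fibonacci sequence: 1, 1, 2, 3, 5, 8, 13, 21, 34, 55, 89, ...
F(60) = 1548008755920

F(60) = 1548008755920


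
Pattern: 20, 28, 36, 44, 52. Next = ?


Pattern: arithmetic (d=8)
Terms: 20, 28, 36, 44, 52
Next term = 60

Next term = 60


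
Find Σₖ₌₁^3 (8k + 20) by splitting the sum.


Σ(8k+20) = 8·Σk + 20·n
= 8·6 + 20·3
= 48 + 60 = 108

Σ = 108


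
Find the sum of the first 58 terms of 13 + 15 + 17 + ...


aₙ = 13 + (58-1)×2 = 127
Sₙ = n(a₁+aₙ)/2 = 58×(13+127)/2
= 58×140/2 = 4060

S_58 = 4060


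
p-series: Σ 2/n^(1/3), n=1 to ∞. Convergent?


p-series test: Σ c/n^p converges if p > 1, diverges if p ≤ 1 (constant c > 0 doesn't affect convergence).
p = 1/3
1/3 ≤ 1 → DIVERGES

Diverges (p = 1/3 ≤ 1)


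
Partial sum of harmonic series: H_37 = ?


H_37 = 1/1 + 1/2 + 1/3 + ... + 1/37
= 2040798836801833/485721041551200
≈ 4.2016

H_37 = 2040798836801833/485721041551200 ≈ 4.2016


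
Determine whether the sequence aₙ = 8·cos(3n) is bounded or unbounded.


For all n, -1 ≤ cos(3n) ≤ 1, so -8 ≤ 8·cos(3n) ≤ 8
Lower bound: -8, Upper bound: 8
The sequence IS bounded

Bounded (-8 ≤ aₙ ≤ 8)


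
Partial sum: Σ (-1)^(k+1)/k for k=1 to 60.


S = 1 - 1/2 + 1/3 - 1/4 + 1/5 - 1/6 + 1/7 - 1/8 ± ...
= 0.6849
(Full series converges to +ln(2) ≈ +0.6931)

S_60 = 0.6849


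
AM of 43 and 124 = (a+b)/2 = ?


AM = (43 + 124)/2 = 167/2 = 83.5

AM = 83.5


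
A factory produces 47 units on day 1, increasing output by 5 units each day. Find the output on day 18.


aₙ = a₁ + (n-1)d
= 47 + (18-1)×5
= 47 + 85
= 132

a_18 = 132


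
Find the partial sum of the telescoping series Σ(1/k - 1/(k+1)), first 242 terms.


Telescoping: adjacent terms cancel.
= 1/1 - 1/243
= 1 - 1/243 = 242/243

Sum = 242/243


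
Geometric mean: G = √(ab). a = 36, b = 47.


GM = √(36×47) = √1692 = 41.1339

GM = 41.1339


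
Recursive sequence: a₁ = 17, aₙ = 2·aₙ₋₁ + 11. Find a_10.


Computing step by step:
a_1 = 17
a_2 = 45
a_3 = 101
a_4 = 213
a_5 = 437
a_6 = 885
a_7 = 1781
a_8 = 3573
a_9 = 7157
a_10 = 14325


a_10 = 14325


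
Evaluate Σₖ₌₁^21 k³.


n(n+1)/2 = 21×22/2 = 231
Σk³ = 231² = 53361

Σk³ = 53361


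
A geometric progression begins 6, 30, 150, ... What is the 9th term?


aₙ = a₁·r^(n-1)
= 6×5^8
= 6×390625
= 2343750

a_9 = 2343750


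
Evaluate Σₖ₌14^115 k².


Σₖ₌14^115 k² = Σₖ₌₁^115 k² − Σₖ₌₁^13 k²
= 115·116·231/6 − 13·14·27/6
= 513590 − 819 = 512771

Σk² = 512771


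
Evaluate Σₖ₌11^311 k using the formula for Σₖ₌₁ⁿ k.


Σₖ₌11^311 k = Σₖ₌₁^311 k − Σₖ₌₁^10 k
= 311·312/2 − 10·11/2
= 48516 − 55 = 48461

Σk = 48461


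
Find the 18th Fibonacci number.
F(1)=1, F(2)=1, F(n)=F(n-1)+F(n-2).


Fibonacci sequence: 1, 1, 2, 3, 5, 8, 13, 21, 34, 55, 89, ...
F(18) = 2584

F(18) = 2584


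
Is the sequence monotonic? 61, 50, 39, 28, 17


Differences: -11, -11, -11, -11
All differences < 0 → strictly DECREASING

Monotonically decreasing


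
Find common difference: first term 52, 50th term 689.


d = (aₙ - a₁)/(n-1)
= (689 - 52)/(50-1)
= 637/49 = 13

d = 13


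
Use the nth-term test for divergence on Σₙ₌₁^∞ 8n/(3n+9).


lim(n→∞) 8n/(3n+9) = 8/3 = 8/3  (divide numerator and denominator by n)
lim aₙ = 8/3 ≠ 0 → series DIVERGES

Diverges (lim aₙ = 8/3 ≠ 0)


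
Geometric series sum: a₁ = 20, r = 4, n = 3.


Sₙ = 20×(4^3 - 1)/(4 - 1)
= 20×(64 - 1)/3
= 20×63/3
= 420

S_3 = 420


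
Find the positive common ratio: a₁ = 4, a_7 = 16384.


r^(n-1) = aₙ/a₁
r^6 = 16384/4 = 4096
r = 4096^(1/6)
= ±4; taking r > 0 gives r = 4

r = 4


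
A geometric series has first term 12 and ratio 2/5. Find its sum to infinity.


S∞ = a₁/(1-r) = 12/(1 - 2/5)
= 12/(3/5)
= 20

S∞ = 20


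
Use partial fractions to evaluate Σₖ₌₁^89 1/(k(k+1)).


1/(k(k+1)) = 1/k - 1/(k+1) (partial fractions)
Telescoping: Σ = 1 - 1/90 = 89/90

Sum = 89/90


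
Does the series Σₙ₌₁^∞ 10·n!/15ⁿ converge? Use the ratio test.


aₙ = 10·n!/15^n
a_{n+1}/aₙ = (n+1)!/15^(n+1) × 15^n/n!  (constant 10 cancels)
= (n+1)/15
L = lim(n→∞) (n+1)/15 = ∞
L > 1 → series DIVERGES

Diverges (ratio test: L = ∞ > 1)


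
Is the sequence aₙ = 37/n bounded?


a₁ = 37, a₂ = 37/2, a₃ = 37/3, ...
0 < aₙ ≤ 37 for all n ≥ 1
Lower bound: 0, Upper bound: 37
The sequence IS bounded

Bounded (0 < aₙ ≤ 37)


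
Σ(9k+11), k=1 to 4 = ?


Σ(9k+11) = 9·Σk + 11·n
= 9·10 + 11·4
= 90 + 44 = 134

Σ = 134


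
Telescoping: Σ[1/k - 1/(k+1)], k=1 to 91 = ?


Telescoping: adjacent terms cancel.
= 1/1 - 1/92
= 1 - 1/92 = 91/92

Sum = 91/92


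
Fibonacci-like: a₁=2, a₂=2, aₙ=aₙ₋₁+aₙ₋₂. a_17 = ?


Computing iteratively: 2, 2, 4, 6, 10, 16, 26, 42, 68, 110, 178, 288, ...
a_17 = 3194

a_17 = 3194


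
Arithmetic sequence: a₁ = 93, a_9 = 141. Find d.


d = (aₙ - a₁)/(n-1)
= (141 - 93)/(9-1)
= 48/8 = 6

d = 6


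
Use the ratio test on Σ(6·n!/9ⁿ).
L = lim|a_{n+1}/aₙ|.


aₙ = 6·n!/9^n
a_{n+1}/aₙ = (n+1)!/9^(n+1) × 9^n/n!  (constant 6 cancels)
= (n+1)/9
L = lim(n→∞) (n+1)/9 = ∞
L > 1 → series DIVERGES

Diverges (ratio test: L = ∞ > 1)


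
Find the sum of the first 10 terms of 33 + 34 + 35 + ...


aₙ = 33 + (10-1)×1 = 42
Sₙ = n(a₁+aₙ)/2 = 10×(33+42)/2
= 10×75/2 = 375

S_10 = 375


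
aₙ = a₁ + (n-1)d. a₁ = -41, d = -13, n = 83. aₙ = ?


aₙ = a₁ + (n-1)d
= -41 + (83-1)×-13
= -41 - 1066
= -1107

a_83 = -1107


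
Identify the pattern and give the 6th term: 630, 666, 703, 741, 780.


Pattern: triangular numbers: n(n+1)/2
Terms: 630, 666, 703, 741, 780
Next term = 820

Next term = 820


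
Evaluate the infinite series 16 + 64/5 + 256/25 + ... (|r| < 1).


S∞ = a₁/(1-r) = 16/(1 - 4/5)
= 16/(1/5)
= 80

S∞ = 80


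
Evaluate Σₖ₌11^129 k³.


Σₖ₌11^129 k³ = [129·130/2]² − [10·11/2]²
= 70308225 − 3025 = 70305200

Σk³ = 70305200


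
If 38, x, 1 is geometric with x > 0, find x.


GM = √(38×1) = √38 = 6.1644

GM = 6.1644


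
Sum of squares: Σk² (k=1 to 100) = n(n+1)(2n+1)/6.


n = 100
n(n+1)(2n+1)/6 = 100×101×201/6
= 2030100/6 = 338350

Σk² = 338350


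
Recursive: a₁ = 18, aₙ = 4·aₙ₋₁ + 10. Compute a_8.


Computing step by step:
a_1 = 18
a_2 = 82
a_3 = 338
a_4 = 1362
a_5 = 5458
a_6 = 21842
a_7 = 87378
a_8 = 349522


a_8 = 349522


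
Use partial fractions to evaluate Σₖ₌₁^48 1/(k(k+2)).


1/(k(k+2)) = (1/2)·(1/k - 1/(k+2)) (partial fractions)
Telescoping: Σ = (1/2)·(1 + 1/2 - 1/49 - 1/50) = 894/1225

Sum = 894/1225


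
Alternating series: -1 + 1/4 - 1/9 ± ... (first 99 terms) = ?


S = -1 + 1/4 - 1/9 + 1/16 - 1/25 + 1/36 - 1/49 + 1/64 ± ...
= -0.8225
(Full series converges to -π²/12 ≈ -0.8225)

S_99 = -0.8225


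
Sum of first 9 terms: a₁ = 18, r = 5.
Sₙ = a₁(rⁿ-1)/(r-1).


Sₙ = 18×(5^9 - 1)/(5 - 1)
= 18×(1953125 - 1)/4
= 18×1953124/4
= 8789058

S_9 = 8789058


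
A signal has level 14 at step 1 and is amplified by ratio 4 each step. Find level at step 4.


aₙ = a₁·r^(n-1)
= 14×4^3
= 14×64
= 896

a_4 = 896


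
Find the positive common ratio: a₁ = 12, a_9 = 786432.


r^(n-1) = aₙ/a₁
r^8 = 786432/12 = 65536
r = 65536^(1/8)
= ±4; taking r > 0 gives r = 4

r = 4


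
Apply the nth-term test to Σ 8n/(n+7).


lim(n→∞) 8n/(n+7) = 8/1 = 8  (divide numerator and denominator by n)
lim aₙ = 8 ≠ 0 → series DIVERGES

Diverges (lim aₙ = 8 ≠ 0)


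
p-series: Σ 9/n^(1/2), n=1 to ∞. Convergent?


p-series test: Σ c/n^p converges if p > 1, diverges if p ≤ 1 (constant c > 0 doesn't affect convergence).
p = 1/2
1/2 ≤ 1 → DIVERGES

Diverges (p = 1/2 ≤ 1)


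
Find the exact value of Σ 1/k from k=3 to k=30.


Σₖ₌3^30 1/k = 1/3 + 1/4 + 1/5 + ... + 1/30
= 5811048485947/2329089562800
≈ 2.495

Sum = 5811048485947/2329089562800 ≈ 2.495


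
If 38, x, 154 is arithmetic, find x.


AM = (38 + 154)/2 = 192/2 = 96

AM = 96


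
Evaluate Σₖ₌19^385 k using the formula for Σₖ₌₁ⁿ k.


Σₖ₌19^385 k = Σₖ₌₁^385 k − Σₖ₌₁^18 k
= 385·386/2 − 18·19/2
= 74305 − 171 = 74134

Σk = 74134


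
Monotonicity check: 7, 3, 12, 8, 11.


Differences: -4, 9, -4, 3
Difference at position 2 is +9 (> 0) but position 1 is -4 (< 0) — sequence both rises and falls
→ NOT monotonic

Not monotonic


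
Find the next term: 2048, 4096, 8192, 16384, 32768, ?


Pattern: powers of 2: 2ⁿ
Terms: 2048, 4096, 8192, 16384, 32768
Next term = 65536

Next term = 65536


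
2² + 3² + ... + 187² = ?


Σₖ₌2^187 k² = Σₖ₌₁^187 k² − Σₖ₌₁^1 k²
= 187·188·375/6 − 1·2·3/6
= 2197250 − 1 = 2197249

Σk² = 2197249


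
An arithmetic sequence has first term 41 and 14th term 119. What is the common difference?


d = (aₙ - a₁)/(n-1)
= (119 - 41)/(14-1)
= 78/13 = 6

d = 6


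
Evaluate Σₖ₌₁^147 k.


n(n+1)/2 = 147×148/2 = 21756/2 = 10878

Σk = 10878


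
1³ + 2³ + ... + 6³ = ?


n(n+1)/2 = 6×7/2 = 21
Σk³ = 21² = 441

Σk³ = 441


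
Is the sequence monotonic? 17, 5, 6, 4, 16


Differences: -12, 1, -2, 12
Difference at position 2 is +1 (> 0) but position 1 is -12 (< 0) — sequence both rises and falls
→ NOT monotonic

Not monotonic


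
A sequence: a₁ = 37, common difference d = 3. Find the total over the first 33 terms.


aₙ = 37 + (33-1)×3 = 133
Sₙ = n(a₁+aₙ)/2 = 33×(37+133)/2
= 33×170/2 = 2805

S_33 = 2805


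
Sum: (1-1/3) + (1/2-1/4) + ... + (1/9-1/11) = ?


Telescoping with gap 2: two head and two tail terms survive.
= (1 + 1/2) - (1/10 + 1/11)
= 3/2 - 1/10 - 1/11 = 72/55

Sum = 72/55


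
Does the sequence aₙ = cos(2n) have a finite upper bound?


For all n, -1 ≤ cos(2n) ≤ 1, so -1 ≤ cos(2n) ≤ 1
Lower bound: -1, Upper bound: 1
The sequence IS bounded

Bounded (-1 ≤ aₙ ≤ 1)


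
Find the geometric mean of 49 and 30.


GM = √(49×30) = √1470 = 38.3406

GM = 38.3406


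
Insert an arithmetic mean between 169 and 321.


AM = (169 + 321)/2 = 490/2 = 245

AM = 245


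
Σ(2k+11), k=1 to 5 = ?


Σ(2k+11) = 2·Σk + 11·n
= 2·15 + 11·5
= 30 + 55 = 85

Σ = 85


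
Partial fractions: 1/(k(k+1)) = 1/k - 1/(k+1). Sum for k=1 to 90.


1/(k(k+1)) = 1/k - 1/(k+1) (partial fractions)
Telescoping: Σ = 1 - 1/91 = 90/91

Sum = 90/91


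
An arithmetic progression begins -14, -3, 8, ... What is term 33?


aₙ = a₁ + (n-1)d
= -14 + (33-1)×11
= -14 + 352
= 338

a_33 = 338


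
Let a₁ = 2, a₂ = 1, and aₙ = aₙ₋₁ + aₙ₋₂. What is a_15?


Computing iteratively: 2, 1, 3, 4, 7, 11, 18, 29, 47, 76, 123, 199, ...
a_15 = 843

a_15 = 843


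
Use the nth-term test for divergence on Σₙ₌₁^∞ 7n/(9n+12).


lim(n→∞) 7n/(9n+12) = 7/9 = 7/9  (divide numerator and denominator by n)
lim aₙ = 7/9 ≠ 0 → series DIVERGES

Diverges (lim aₙ = 7/9 ≠ 0)


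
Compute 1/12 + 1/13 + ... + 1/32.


Σₖ₌12^32 1/k = 1/12 + 1/13 + 1/14 + ... + 1/32
= 149980107719459/144403552893600
≈ 1.0386

Sum = 149980107719459/144403552893600 ≈ 1.0386


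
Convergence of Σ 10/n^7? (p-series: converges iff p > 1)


p-series test: Σ c/n^p converges if p > 1, diverges if p ≤ 1 (constant c > 0 doesn't affect convergence).
p = 7
7 > 1 → CONVERGES

Converges (p = 7 > 1)


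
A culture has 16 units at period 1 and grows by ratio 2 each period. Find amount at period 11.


aₙ = a₁·r^(n-1)
= 16×2^10
= 16×1024
= 16384

a_11 = 16384


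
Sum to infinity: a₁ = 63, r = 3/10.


S∞ = a₁/(1-r) = 63/(1 - 3/10)
= 63/(7/10)
= 90

S∞ = 90


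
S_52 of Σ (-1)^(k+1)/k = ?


S = 1 - 1/2 + 1/3 - 1/4 + 1/5 - 1/6 + 1/7 - 1/8 ± ...
= 0.6836
(Full series converges to +ln(2) ≈ +0.6931)

S_52 = 0.6836


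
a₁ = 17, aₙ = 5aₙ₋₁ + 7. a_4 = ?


Computing step by step:
a_1 = 17
a_2 = 92
a_3 = 467
a_4 = 2342


a_4 = 2342


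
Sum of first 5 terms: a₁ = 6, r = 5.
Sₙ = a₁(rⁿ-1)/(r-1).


Sₙ = 6×(5^5 - 1)/(5 - 1)
= 6×(3125 - 1)/4
= 6×3124/4
= 4686

S_5 = 4686


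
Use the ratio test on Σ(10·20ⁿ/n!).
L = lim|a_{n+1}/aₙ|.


aₙ = 10·20^n/n!
a_{n+1}/aₙ = 20^(n+1)/(n+1)! × n!/20^n  (constant 10 cancels)
= 20/(n+1)
L = lim(n→∞) 20/(n+1) = 0
L < 1 → series CONVERGES

Converges (ratio test: L = 0 < 1)


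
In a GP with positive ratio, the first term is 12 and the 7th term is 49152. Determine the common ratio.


r^(n-1) = aₙ/a₁
r^6 = 49152/12 = 4096
r = 4096^(1/6)
= ±4; taking r > 0 gives r = 4

r = 4


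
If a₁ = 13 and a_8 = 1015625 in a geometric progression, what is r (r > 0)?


r^(n-1) = aₙ/a₁
r^7 = 1015625/13 = 78125
r = 78125^(1/7)
= 5

r = 5


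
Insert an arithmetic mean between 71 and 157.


AM = (71 + 157)/2 = 228/2 = 114

AM = 114


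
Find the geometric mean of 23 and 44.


GM = √(23×44) = √1012 = 31.8119

GM = 31.8119


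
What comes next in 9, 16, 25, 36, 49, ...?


Pattern: perfect squares: n²
Terms: 9, 16, 25, 36, 49
Next term = 64

Next term = 64


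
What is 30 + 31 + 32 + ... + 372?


Σₖ₌30^372 k = Σₖ₌₁^372 k − Σₖ₌₁^29 k
= 372·373/2 − 29·30/2
= 69378 − 435 = 68943

Σk = 68943


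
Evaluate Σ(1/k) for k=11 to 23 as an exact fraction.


Σₖ₌11^23 1/k = 1/11 + 1/12 + 1/13 + ... + 1/23
= 4311885041/5354228880
≈ 0.8053

Sum = 4311885041/5354228880 ≈ 0.8053


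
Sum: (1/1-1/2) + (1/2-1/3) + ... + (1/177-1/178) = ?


Telescoping: adjacent terms cancel.
= 1/1 - 1/178
= 1 - 1/178 = 177/178

Sum = 177/178


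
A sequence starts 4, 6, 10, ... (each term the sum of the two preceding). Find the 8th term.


Computing iteratively: 4, 6, 10, 16, 26, 42, 68, 110
a_8 = 110

a_8 = 110


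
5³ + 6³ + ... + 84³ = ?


Σₖ₌5^84 k³ = [84·85/2]² − [4·5/2]²
= 12744900 − 100 = 12744800

Σk³ = 12744800


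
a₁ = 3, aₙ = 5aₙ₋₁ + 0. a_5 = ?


Computing step by step:
a_1 = 3
a_2 = 15
a_3 = 75
a_4 = 375
a_5 = 1875


a_5 = 1875


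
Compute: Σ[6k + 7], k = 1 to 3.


Σ(6k+7) = 6·Σk + 7·n
= 6·6 + 7·3
= 36 + 21 = 57

Σ = 57


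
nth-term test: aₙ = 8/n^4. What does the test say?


lim(n→∞) 8/n^4 = 0
lim aₙ = 0 → nth-term test is INCONCLUSIVE
(Need other tests; this is actually a convergent p-series with p=4 > 1)

Inconclusive (lim aₙ = 0; need another test)


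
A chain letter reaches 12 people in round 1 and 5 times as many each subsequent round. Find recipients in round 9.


aₙ = a₁·r^(n-1)
= 12×5^8
= 12×390625
= 4687500

a_9 = 4687500


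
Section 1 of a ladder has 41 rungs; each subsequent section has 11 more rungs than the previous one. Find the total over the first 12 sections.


aₙ = 41 + (12-1)×11 = 162
Sₙ = n(a₁+aₙ)/2 = 12×(41+162)/2
= 12×203/2 = 1218

S_12 = 1218


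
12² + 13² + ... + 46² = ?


Σₖ₌12^46 k² = Σₖ₌₁^46 k² − Σₖ₌₁^11 k²
= 46·47·93/6 − 11·12·23/6
= 33511 − 506 = 33005

Σk² = 33005


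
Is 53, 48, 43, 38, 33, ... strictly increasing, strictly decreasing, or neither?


Differences: -5, -5, -5, -5
All differences < 0 → strictly DECREASING

Monotonically decreasing


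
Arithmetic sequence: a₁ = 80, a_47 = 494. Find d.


d = (aₙ - a₁)/(n-1)
= (494 - 80)/(47-1)
= 414/46 = 9

d = 9


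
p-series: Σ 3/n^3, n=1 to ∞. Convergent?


p-series test: Σ c/n^p converges if p > 1, diverges if p ≤ 1 (constant c > 0 doesn't affect convergence).
p = 3
3 > 1 → CONVERGES

Converges (p = 3 > 1)


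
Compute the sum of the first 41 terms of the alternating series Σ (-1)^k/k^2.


S = -1 + 1/4 - 1/9 + 1/16 - 1/25 + 1/36 - 1/49 + 1/64 ± ...
= -0.8228
(Full series converges to -π²/12 ≈ -0.8225)

S_41 = -0.8228


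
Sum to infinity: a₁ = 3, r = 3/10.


S∞ = a₁/(1-r) = 3/(1 - 3/10)
= 3/(7/10)
= 30/7

S∞ = 30/7


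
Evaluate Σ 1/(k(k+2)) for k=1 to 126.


1/(k(k+2)) = (1/2)·(1/k - 1/(k+2)) (partial fractions)
Telescoping: Σ = (1/2)·(1 + 1/2 - 1/127 - 1/128) = 24129/32512

Sum = 24129/32512


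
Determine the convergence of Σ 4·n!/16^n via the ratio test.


aₙ = 4·n!/16^n
a_{n+1}/aₙ = (n+1)!/16^(n+1) × 16^n/n!  (constant 4 cancels)
= (n+1)/16
L = lim(n→∞) (n+1)/16 = ∞
L > 1 → series DIVERGES

Diverges (ratio test: L = ∞ > 1)


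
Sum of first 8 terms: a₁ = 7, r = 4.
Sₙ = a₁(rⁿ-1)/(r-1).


Sₙ = 7×(4^8 - 1)/(4 - 1)
= 7×(65536 - 1)/3
= 7×65535/3
= 152915

S_8 = 152915


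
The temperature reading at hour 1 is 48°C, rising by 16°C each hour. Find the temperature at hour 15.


aₙ = a₁ + (n-1)d
= 48 + (15-1)×16
= 48 + 224
= 272

a_15 = 272


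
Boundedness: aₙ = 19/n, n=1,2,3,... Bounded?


a₁ = 19, a₂ = 19/2, a₃ = 19/3, ...
0 < aₙ ≤ 19 for all n ≥ 1
Lower bound: 0, Upper bound: 19
The sequence IS bounded

Bounded (0 < aₙ ≤ 19)


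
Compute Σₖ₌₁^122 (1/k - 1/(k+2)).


Telescoping with gap 2: two head and two tail terms survive.
= (1 + 1/2) - (1/123 + 1/124)
= 3/2 - 1/123 - 1/124 = 22631/15252

Sum = 22631/15252


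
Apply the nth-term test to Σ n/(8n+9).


lim(n→∞) n/(8n+9) = 1/8 = 1/8  (divide numerator and denominator by n)
lim aₙ = 1/8 ≠ 0 → series DIVERGES

Diverges (lim aₙ = 1/8 ≠ 0)


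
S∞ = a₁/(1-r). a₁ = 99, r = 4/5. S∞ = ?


S∞ = a₁/(1-r) = 99/(1 - 4/5)
= 99/(1/5)
= 495

S∞ = 495


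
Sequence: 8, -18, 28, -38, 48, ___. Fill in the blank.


Pattern: alternating sign, magnitude arithmetic (d=10)
Terms: 8, -18, 28, -38, 48
Next term = -58

Next term = -58


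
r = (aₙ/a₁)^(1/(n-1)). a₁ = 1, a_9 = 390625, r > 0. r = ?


r^(n-1) = aₙ/a₁
r^8 = 390625/1 = 390625
r = 390625^(1/8)
= ±5; taking r > 0 gives r = 5

r = 5


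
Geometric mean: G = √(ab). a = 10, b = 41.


GM = √(10×41) = √410 = 20.2485

GM = 20.2485


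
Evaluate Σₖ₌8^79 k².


Σₖ₌8^79 k² = Σₖ₌₁^79 k² − Σₖ₌₁^7 k²
= 79·80·159/6 − 7·8·15/6
= 167480 − 140 = 167340

Σk² = 167340


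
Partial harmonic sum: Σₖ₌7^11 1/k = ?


Σₖ₌7^11 1/k = 1/7 + 1/8 + 1/9 + 1/10 + 1/11
= 15797/27720
≈ 0.5699

Sum = 15797/27720 ≈ 0.5699


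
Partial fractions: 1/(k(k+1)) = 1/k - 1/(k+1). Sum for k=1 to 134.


1/(k(k+1)) = 1/k - 1/(k+1) (partial fractions)
Telescoping: Σ = 1 - 1/135 = 134/135

Sum = 134/135


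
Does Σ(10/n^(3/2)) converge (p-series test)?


p-series test: Σ c/n^p converges if p > 1, diverges if p ≤ 1 (constant c > 0 doesn't affect convergence).
p = 3/2
3/2 > 1 → CONVERGES

Converges (p = 3/2 > 1)


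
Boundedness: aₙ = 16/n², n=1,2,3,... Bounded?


a₁ = 16, a₂ = 16/4, a₃ = 16/9, ...
0 < aₙ ≤ 16 for all n ≥ 1
The sequence IS bounded

Bounded (0 < aₙ ≤ 16)


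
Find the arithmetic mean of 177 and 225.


AM = (177 + 225)/2 = 402/2 = 201

AM = 201


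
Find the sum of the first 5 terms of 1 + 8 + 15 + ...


aₙ = 1 + (5-1)×7 = 29
Sₙ = n(a₁+aₙ)/2 = 5×(1+29)/2
= 5×30/2 = 75

S_5 = 75


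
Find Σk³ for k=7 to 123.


Σₖ₌7^123 k³ = [123·124/2]² − [6·7/2]²
= 58155876 − 441 = 58155435

Σk³ = 58155435


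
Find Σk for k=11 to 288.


Σₖ₌11^288 k = Σₖ₌₁^288 k − Σₖ₌₁^10 k
= 288·289/2 − 10·11/2
= 41616 − 55 = 41561

Σk = 41561


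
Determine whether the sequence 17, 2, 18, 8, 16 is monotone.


Differences: -15, 16, -10, 8
Difference at position 2 is +16 (> 0) but position 1 is -15 (< 0) — sequence both rises and falls
→ NOT monotonic

Not monotonic


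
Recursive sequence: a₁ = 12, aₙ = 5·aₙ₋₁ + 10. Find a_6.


Computing step by step:
a_1 = 12
a_2 = 70
a_3 = 360
a_4 = 1810
a_5 = 9060
a_6 = 45310


a_6 = 45310


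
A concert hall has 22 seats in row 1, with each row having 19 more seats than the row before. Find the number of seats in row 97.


aₙ = a₁ + (n-1)d
= 22 + (97-1)×19
= 22 + 1824
= 1846

a_97 = 1846


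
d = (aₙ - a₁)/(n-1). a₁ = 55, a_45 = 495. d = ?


d = (aₙ - a₁)/(n-1)
= (495 - 55)/(45-1)
= 440/44 = 10

d = 10


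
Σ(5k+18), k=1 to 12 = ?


Σ(5k+18) = 5·Σk + 18·n
= 5·78 + 18·12
= 390 + 216 = 606

Σ = 606


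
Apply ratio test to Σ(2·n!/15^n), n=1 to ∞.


aₙ = 2·n!/15^n
a_{n+1}/aₙ = (n+1)!/15^(n+1) × 15^n/n!  (constant 2 cancels)
= (n+1)/15
L = lim(n→∞) (n+1)/15 = ∞
L > 1 → series DIVERGES

Diverges (ratio test: L = ∞ > 1)


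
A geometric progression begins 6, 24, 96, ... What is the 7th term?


aₙ = a₁·r^(n-1)
= 6×4^6
= 6×4096
= 24576

a_7 = 24576


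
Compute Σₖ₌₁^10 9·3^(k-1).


Sₙ = 9×(3^10 - 1)/(3 - 1)
= 9×(59049 - 1)/2
= 9×59048/2
= 265716

S_10 = 265716
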